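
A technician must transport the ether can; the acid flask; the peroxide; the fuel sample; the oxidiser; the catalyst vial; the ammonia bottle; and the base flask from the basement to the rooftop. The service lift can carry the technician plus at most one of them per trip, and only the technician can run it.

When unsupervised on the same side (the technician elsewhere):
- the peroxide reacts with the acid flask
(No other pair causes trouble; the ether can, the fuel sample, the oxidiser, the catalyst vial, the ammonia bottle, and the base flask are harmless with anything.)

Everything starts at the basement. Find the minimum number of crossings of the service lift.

15

Counting alone: the technician can take at most 1 across per trip to the rooftop, so moving all 8 needs at least 8 loaded trips out, with a return between consecutive ones — at least 15 crossings.
The plan below uses exactly 15 crossings, so it is optimal:
1. Technician goes to the rooftop with the acid flask.
2. Technician goes back to the basement alone.
3. Technician goes to the rooftop with the ether can.
4. Technician goes back to the basement alone.
5. Technician goes to the rooftop with the fuel sample.
6. Technician goes back to the basement alone.
7. Technician goes to the rooftop with the oxidiser.
8. Technician goes back to the basement alone.
9. Technician goes to the rooftop with the catalyst vial.
10. Technician goes back to the basement alone.
11. Technician goes to the rooftop with the ammonia bottle.
12. Technician goes back to the basement alone.
13. Technician goes to the rooftop with the base flask.
14. Technician goes back to the basement alone.
15. Technician goes to the rooftop with the peroxide.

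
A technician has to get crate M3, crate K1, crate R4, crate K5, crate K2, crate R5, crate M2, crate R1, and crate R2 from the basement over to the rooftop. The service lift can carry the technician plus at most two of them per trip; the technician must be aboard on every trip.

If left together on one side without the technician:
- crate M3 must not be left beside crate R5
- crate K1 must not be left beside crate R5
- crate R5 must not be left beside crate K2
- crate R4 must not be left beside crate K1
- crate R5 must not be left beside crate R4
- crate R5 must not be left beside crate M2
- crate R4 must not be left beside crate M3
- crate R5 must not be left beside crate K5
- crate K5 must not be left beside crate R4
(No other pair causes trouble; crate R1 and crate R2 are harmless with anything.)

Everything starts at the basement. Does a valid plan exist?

No

Following every safe sequence of crossings from the start, the most of the 9 that can be at the rooftop as the service lift arrives there on crossings 1, 3, 5, 7, 9, 11 is 2, 3, 4, 5, 6, 7 respectively; the best ever achieved is 7 of 9.
From crossing 13 on, no configuration arises that was not already reachable earlier: only 148 distinct safe configurations (who is on which side, and where the service lift is) can ever be reached, none of them has everyone across, and every continuation just revisits them. So no valid plan exists.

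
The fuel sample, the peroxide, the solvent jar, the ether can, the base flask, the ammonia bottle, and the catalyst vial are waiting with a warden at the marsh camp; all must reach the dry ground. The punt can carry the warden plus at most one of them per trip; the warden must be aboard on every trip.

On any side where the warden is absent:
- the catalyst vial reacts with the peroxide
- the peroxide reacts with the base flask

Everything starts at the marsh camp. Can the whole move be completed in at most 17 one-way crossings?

Yes

Yes — this plan uses 15 crossings (≤ 17):
1. Warden goes to the dry ground with the peroxide.  [the marsh camp: the ammonia bottle, the base flask, the catalyst vial, the ether can, the fuel sample, the solvent jar | the dry ground: the peroxide]
2. Warden goes back to the marsh camp alone.  [the marsh camp: the ammonia bottle, the base flask, the catalyst vial, the ether can, the fuel sample, the solvent jar | the dry ground: the peroxide]
3. Warden goes to the dry ground with the fuel sample.  [the marsh camp: the ammonia bottle, the base flask, the catalyst vial, the ether can, the solvent jar | the dry ground: the fuel sample, the peroxide]
4. Warden goes back to the marsh camp alone.  [the marsh camp: the ammonia bottle, the base flask, the catalyst vial, the ether can, the solvent jar | the dry ground: the fuel sample, the peroxide]
5. Warden goes to the dry ground with the solvent jar.  [the marsh camp: the ammonia bottle, the base flask, the catalyst vial, the ether can | the dry ground: the fuel sample, the peroxide, the solvent jar]
6. Warden goes back to the marsh camp alone.  [the marsh camp: the ammonia bottle, the base flask, the catalyst vial, the ether can | the dry ground: the fuel sample, the peroxide, the solvent jar]
7. Warden goes to the dry ground with the ether can.  [the marsh camp: the ammonia bottle, the base flask, the catalyst vial | the dry ground: the ether can, the fuel sample, the peroxide, the solvent jar]
8. Warden goes back to the marsh camp alone.  [the marsh camp: the ammonia bottle, the base flask, the catalyst vial | the dry ground: the ether can, the fuel sample, the peroxide, the solvent jar]
9. Warden goes to the dry ground with the base flask.  [the marsh camp: the ammonia bottle, the catalyst vial | the dry ground: the base flask, the ether can, the fuel sample, the peroxide, the solvent jar]
10. Warden goes back to the marsh camp with the peroxide.  [the marsh camp: the ammonia bottle, the catalyst vial, the peroxide | the dry ground: the base flask, the ether can, the fuel sample, the solvent jar]
11. Warden goes to the dry ground with the catalyst vial.  [the marsh camp: the ammonia bottle, the peroxide | the dry ground: the base flask, the catalyst vial, the ether can, the fuel sample, the solvent jar]
12. Warden goes back to the marsh camp alone.  [the marsh camp: the ammonia bottle, the peroxide | the dry ground: the base flask, the catalyst vial, the ether can, the fuel sample, the solvent jar]
13. Warden goes to the dry ground with the ammonia bottle.  [the marsh camp: the peroxide | the dry ground: the ammonia bottle, the base flask, the catalyst vial, the ether can, the fuel sample, the solvent jar]
14. Warden goes back to the marsh camp alone.  [the marsh camp: the peroxide | the dry ground: the ammonia bottle, the base flask, the catalyst vial, the ether can, the fuel sample, the solvent jar]
15. Warden goes to the dry ground with the peroxide.  [the marsh camp: — | the dry ground: the ammonia bottle, the base flask, the catalyst vial, the ether can, the fuel sample, the peroxide, the solvent jar]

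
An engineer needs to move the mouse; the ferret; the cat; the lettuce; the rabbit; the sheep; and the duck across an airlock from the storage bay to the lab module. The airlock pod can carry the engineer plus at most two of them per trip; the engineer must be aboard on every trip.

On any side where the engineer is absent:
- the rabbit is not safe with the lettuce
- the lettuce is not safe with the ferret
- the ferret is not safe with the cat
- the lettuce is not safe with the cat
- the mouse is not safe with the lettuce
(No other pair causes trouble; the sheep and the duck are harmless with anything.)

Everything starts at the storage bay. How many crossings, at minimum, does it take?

Counting alone: the engineer can take at most 2 across per trip to the lab module, so moving all 7 needs at least 4 loaded trips out, with a return between consecutive ones — at least 7 crossings.
The safety rule pushes this higher. Following every safe sequence of crossings, the most of the 7 that can be at the lab module as the airlock pod arrives there on crossings 7, 9 is 5, 6 respectively — never all 7.
So no plan with fewer than 11 crossings exists, and this one achieves 11:
1. Engineer goes to the lab module with the ferret and the lettuce.  [the storage bay: the cat, the duck, the mouse, the rabbit, the sheep | the lab module: the ferret, the lettuce]
2. Engineer goes back to the storage bay with the ferret.  [the storage bay: the cat, the duck, the ferret, the mouse, the rabbit, the sheep | the lab module: the lettuce]
3. Engineer goes to the lab module with the ferret and the mouse.  [the storage bay: the cat, the duck, the rabbit, the sheep | the lab module: the ferret, the lettuce, the mouse]
4. Engineer goes back to the storage bay with the lettuce.  [the storage bay: the cat, the duck, the lettuce, the rabbit, the sheep | the lab module: the ferret, the mouse]
5. Engineer goes to the lab module with the cat and the rabbit.  [the storage bay: the duck, the lettuce, the sheep | the lab module: the cat, the ferret, the mouse, the rabbit]
6. Engineer goes back to the storage bay with the ferret.  [the storage bay: the duck, the ferret, the lettuce, the sheep | the lab module: the cat, the mouse, the rabbit]
7. Engineer goes to the lab module with the ferret and the sheep.  [the storage bay: the duck, the lettuce | the lab module: the cat, the ferret, the mouse, the rabbit, the sheep]
8. Engineer goes back to the storage bay with the ferret.  [the storage bay: the duck, the ferret, the lettuce | the lab module: the cat, the mouse, the rabbit, the sheep]
9. Engineer goes to the lab module with the duck and the ferret.  [the storage bay: the lettuce | the lab module: the cat, the duck, the ferret, the mouse, the rabbit, the sheep]
10. Engineer goes back to the storage bay with the ferret.  [the storage bay: the ferret, the lettuce | the lab module: the cat, the duck, the mouse, the rabbit, the sheep]
11. Engineer goes to the lab module with the ferret and the lettuce.  [the storage bay: — | the lab module: the cat, the duck, the ferret, the lettuce, the mouse, the rabbit, the sheep]

11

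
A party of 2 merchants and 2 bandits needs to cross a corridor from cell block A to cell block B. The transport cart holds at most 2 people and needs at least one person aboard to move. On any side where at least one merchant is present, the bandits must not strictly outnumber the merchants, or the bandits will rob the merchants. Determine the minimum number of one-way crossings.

Counting alone: each trip to cell block B takes at most 2 across and each return brings at least 1 back, so after t trips out (and t−1 returns) at most 2t − (t−1) of the 4 are across; that first reaches 4 at t = 3, so at least 5 crossings are needed.
The plan below uses exactly 5 crossings, so it is optimal:
1. 2 bandits → cell block B.  (cell block A: 2M 0B; cell block B: 0M 2B)
2. 1 bandit ← cell block A.  (cell block A: 2M 1B; cell block B: 0M 1B)
3. 2 merchants → cell block B.  (cell block A: 0M 1B; cell block B: 2M 1B)
4. 1 bandit ← cell block A.  (cell block A: 0M 2B; cell block B: 2M 0B)
5. 2 bandits → cell block B.  (cell block A: 0M 0B; cell block B: 2M 2B)

5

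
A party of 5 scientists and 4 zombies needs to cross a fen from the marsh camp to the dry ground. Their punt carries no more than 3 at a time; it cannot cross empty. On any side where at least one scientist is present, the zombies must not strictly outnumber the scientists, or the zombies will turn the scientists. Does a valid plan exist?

Yes

1. 3 zombies → the dry ground.  (the marsh camp: 5S 1Z; the dry ground: 0S 3Z)
2. 1 zombie ← the marsh camp.  (the marsh camp: 5S 2Z; the dry ground: 0S 2Z)
3. 3 scientists → the dry ground.  (the marsh camp: 2S 2Z; the dry ground: 3S 2Z)
4. 1 scientist ← the marsh camp.  (the marsh camp: 3S 2Z; the dry ground: 2S 2Z)
5. 2 scientists and 1 zombie → the dry ground.  (the marsh camp: 1S 1Z; the dry ground: 4S 3Z)
6. 1 scientist ← the marsh camp.  (the marsh camp: 2S 1Z; the dry ground: 3S 3Z)
7. 2 scientists and 1 zombie → the dry ground.  (the marsh camp: 0S 0Z; the dry ground: 5S 4Z)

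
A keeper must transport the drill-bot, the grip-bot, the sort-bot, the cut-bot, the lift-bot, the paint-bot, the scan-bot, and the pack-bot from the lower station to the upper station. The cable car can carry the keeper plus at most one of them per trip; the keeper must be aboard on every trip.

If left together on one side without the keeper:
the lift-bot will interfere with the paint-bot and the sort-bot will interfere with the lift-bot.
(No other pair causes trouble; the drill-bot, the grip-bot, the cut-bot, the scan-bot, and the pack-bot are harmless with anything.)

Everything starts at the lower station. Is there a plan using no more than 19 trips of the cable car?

Yes

Yes — this plan uses 17 crossings (≤ 19):
1. Keeper goes to the upper station with the lift-bot.  [the lower station: the cut-bot, the drill-bot, the grip-bot, the pack-bot, the paint-bot, the scan-bot, the sort-bot | the upper station: the lift-bot]
2. Keeper goes back to the lower station alone.  [the lower station: the cut-bot, the drill-bot, the grip-bot, the pack-bot, the paint-bot, the scan-bot, the sort-bot | the upper station: the lift-bot]
3. Keeper goes to the upper station with the drill-bot.  [the lower station: the cut-bot, the grip-bot, the pack-bot, the paint-bot, the scan-bot, the sort-bot | the upper station: the drill-bot, the lift-bot]
4. Keeper goes back to the lower station alone.  [the lower station: the cut-bot, the grip-bot, the pack-bot, the paint-bot, the scan-bot, the sort-bot | the upper station: the drill-bot, the lift-bot]
5. Keeper goes to the upper station with the grip-bot.  [the lower station: the cut-bot, the pack-bot, the paint-bot, the scan-bot, the sort-bot | the upper station: the drill-bot, the grip-bot, the lift-bot]
6. Keeper goes back to the lower station alone.  [the lower station: the cut-bot, the pack-bot, the paint-bot, the scan-bot, the sort-bot | the upper station: the drill-bot, the grip-bot, the lift-bot]
7. Keeper goes to the upper station with the sort-bot.  [the lower station: the cut-bot, the pack-bot, the paint-bot, the scan-bot | the upper station: the drill-bot, the grip-bot, the lift-bot, the sort-bot]
8. Keeper goes back to the lower station with the lift-bot.  [the lower station: the cut-bot, the lift-bot, the pack-bot, the paint-bot, the scan-bot | the upper station: the drill-bot, the grip-bot, the sort-bot]
9. Keeper goes to the upper station with the paint-bot.  [the lower station: the cut-bot, the lift-bot, the pack-bot, the scan-bot | the upper station: the drill-bot, the grip-bot, the paint-bot, the sort-bot]
10. Keeper goes back to the lower station alone.  [the lower station: the cut-bot, the lift-bot, the pack-bot, the scan-bot | the upper station: the drill-bot, the grip-bot, the paint-bot, the sort-bot]
11. Keeper goes to the upper station with the cut-bot.  [the lower station: the lift-bot, the pack-bot, the scan-bot | the upper station: the cut-bot, the drill-bot, the grip-bot, the paint-bot, the sort-bot]
12. Keeper goes back to the lower station alone.  [the lower station: the lift-bot, the pack-bot, the scan-bot | the upper station: the cut-bot, the drill-bot, the grip-bot, the paint-bot, the sort-bot]
13. Keeper goes to the upper station with the scan-bot.  [the lower station: the lift-bot, the pack-bot | the upper station: the cut-bot, the drill-bot, the grip-bot, the paint-bot, the scan-bot, the sort-bot]
14. Keeper goes back to the lower station alone.  [the lower station: the lift-bot, the pack-bot | the upper station: the cut-bot, the drill-bot, the grip-bot, the paint-bot, the scan-bot, the sort-bot]
15. Keeper goes to the upper station with the pack-bot.  [the lower station: the lift-bot | the upper station: the cut-bot, the drill-bot, the grip-bot, the pack-bot, the paint-bot, the scan-bot, the sort-bot]
16. Keeper goes back to the lower station alone.  [the lower station: the lift-bot | the upper station: the cut-bot, the drill-bot, the grip-bot, the pack-bot, the paint-bot, the scan-bot, the sort-bot]
17. Keeper goes to the upper station with the lift-bot.  [the lower station: — | the upper station: the cut-bot, the drill-bot, the grip-bot, the lift-bot, the pack-bot, the paint-bot, the scan-bot, the sort-bot]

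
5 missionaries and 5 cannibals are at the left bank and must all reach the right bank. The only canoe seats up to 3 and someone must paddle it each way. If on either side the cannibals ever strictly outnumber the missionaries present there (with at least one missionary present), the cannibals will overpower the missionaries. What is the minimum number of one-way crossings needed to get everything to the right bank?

Counting alone: each trip to the right bank takes at most 3 across and each return brings at least 1 back, so after t trips out (and t−1 returns) at most 3t − (t−1) of the 10 are across; that first reaches 10 at t = 5, so at least 9 crossings are needed.
The safety rule pushes this higher. Following every safe sequence of crossings, the most of the 10 that can be at the right bank as the canoe arrives there on crossing 9 is 9 — never all 10.
So no plan with fewer than 11 crossings exists, and this one achieves 11:
1. 2 cannibals → the right bank.  (the left bank: 5M 3C; the right bank: 0M 2C)
2. 1 cannibal ← the left bank.  (the left bank: 5M 4C; the right bank: 0M 1C)
3. 3 cannibals → the right bank.  (the left bank: 5M 1C; the right bank: 0M 4C)
4. 1 cannibal ← the left bank.  (the left bank: 5M 2C; the right bank: 0M 3C)
5. 3 missionaries → the right bank.  (the left bank: 2M 2C; the right bank: 3M 3C)
6. 1 missionary and 1 cannibal ← the left bank.  (the left bank: 3M 3C; the right bank: 2M 2C)
7. 3 missionaries → the right bank.  (the left bank: 0M 3C; the right bank: 5M 2C)
8. 1 cannibal ← the left bank.  (the left bank: 0M 4C; the right bank: 5M 1C)
9. 2 cannibals → the right bank.  (the left bank: 0M 2C; the right bank: 5M 3C)
10. 1 cannibal ← the left bank.  (the left bank: 0M 3C; the right bank: 5M 2C)
11. 3 cannibals → the right bank.  (the left bank: 0M 0C; the right bank: 5M 5C)

11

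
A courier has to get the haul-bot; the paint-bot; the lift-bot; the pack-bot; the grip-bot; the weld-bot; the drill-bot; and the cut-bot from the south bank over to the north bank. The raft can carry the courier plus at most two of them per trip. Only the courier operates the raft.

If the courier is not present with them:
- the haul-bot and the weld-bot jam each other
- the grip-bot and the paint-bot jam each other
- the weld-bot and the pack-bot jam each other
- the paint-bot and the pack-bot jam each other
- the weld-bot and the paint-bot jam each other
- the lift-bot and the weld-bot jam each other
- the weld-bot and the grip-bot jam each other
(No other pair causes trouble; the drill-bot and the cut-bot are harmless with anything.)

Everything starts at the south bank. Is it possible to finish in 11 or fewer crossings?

Counting alone: the courier can take at most 2 across per trip to the north bank, so moving all 8 needs at least 4 loaded trips out, with a return between consecutive ones — at least 7 crossings.
The safety rule pushes this higher. Following every safe sequence of crossings, the most of the 8 that can be at the north bank as the raft arrives there on crossings 7, 9, 11 is 5, 6, 7 respectively — never all 8.
So the move cannot be finished within 11 crossings. (The shortest complete plan takes 13:)
1. Courier goes to the north bank with the paint-bot and the weld-bot.  [the south bank: the cut-bot, the drill-bot, the grip-bot, the haul-bot, the lift-bot, the pack-bot | the north bank: the paint-bot, the weld-bot]
2. Courier goes back to the south bank with the paint-bot.  [the south bank: the cut-bot, the drill-bot, the grip-bot, the haul-bot, the lift-bot, the pack-bot, the paint-bot | the north bank: the weld-bot]
3. Courier goes to the north bank with the haul-bot and the paint-bot.  [the south bank: the cut-bot, the drill-bot, the grip-bot, the lift-bot, the pack-bot | the north bank: the haul-bot, the paint-bot, the weld-bot]
4. Courier goes back to the south bank with the weld-bot.  [the south bank: the cut-bot, the drill-bot, the grip-bot, the lift-bot, the pack-bot, the weld-bot | the north bank: the haul-bot, the paint-bot]
5. Courier goes to the north bank with the lift-bot and the weld-bot.  [the south bank: the cut-bot, the drill-bot, the grip-bot, the pack-bot | the north bank: the haul-bot, the lift-bot, the paint-bot, the weld-bot]
6. Courier goes back to the south bank with the weld-bot.  [the south bank: the cut-bot, the drill-bot, the grip-bot, the pack-bot, the weld-bot | the north bank: the haul-bot, the lift-bot, the paint-bot]
7. Courier goes to the north bank with the grip-bot and the pack-bot.  [the south bank: the cut-bot, the drill-bot, the weld-bot | the north bank: the grip-bot, the haul-bot, the lift-bot, the pack-bot, the paint-bot]
8. Courier goes back to the south bank with the paint-bot.  [the south bank: the cut-bot, the drill-bot, the paint-bot, the weld-bot | the north bank: the grip-bot, the haul-bot, the lift-bot, the pack-bot]
9. Courier goes to the north bank with the drill-bot and the paint-bot.  [the south bank: the cut-bot, the weld-bot | the north bank: the drill-bot, the grip-bot, the haul-bot, the lift-bot, the pack-bot, the paint-bot]
10. Courier goes back to the south bank with the paint-bot.  [the south bank: the cut-bot, the paint-bot, the weld-bot | the north bank: the drill-bot, the grip-bot, the haul-bot, the lift-bot, the pack-bot]
11. Courier goes to the north bank with the cut-bot and the paint-bot.  [the south bank: the weld-bot | the north bank: the cut-bot, the drill-bot, the grip-bot, the haul-bot, the lift-bot, the pack-bot, the paint-bot]
12. Courier goes back to the south bank with the paint-bot.  [the south bank: the paint-bot, the weld-bot | the north bank: the cut-bot, the drill-bot, the grip-bot, the haul-bot, the lift-bot, the pack-bot]
13. Courier goes to the north bank with the paint-bot and the weld-bot.  [the south bank: — | the north bank: the cut-bot, the drill-bot, the grip-bot, the haul-bot, the lift-bot, the pack-bot, the paint-bot, the weld-bot]

No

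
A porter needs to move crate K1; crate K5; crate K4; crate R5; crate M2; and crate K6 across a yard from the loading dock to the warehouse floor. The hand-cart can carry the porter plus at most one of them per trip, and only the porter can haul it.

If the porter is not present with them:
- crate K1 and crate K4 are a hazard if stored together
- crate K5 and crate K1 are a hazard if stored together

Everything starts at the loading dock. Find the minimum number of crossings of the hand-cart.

Counting alone: the porter can take at most 1 across per trip to the warehouse floor, so moving all 6 needs at least 6 loaded trips out, with a return between consecutive ones — at least 11 crossings.
The safety rule pushes this higher. Following every safe sequence of crossings, the most of the 6 that can be at the warehouse floor as the hand-cart arrives there on crossing 11 is 5 — never all 6.
So no plan with fewer than 13 crossings exists, and this one achieves 13:
1. Porter goes to the warehouse floor with crate K1.  [the loading dock: crate K4, crate K5, crate K6, crate M2, crate R5 | the warehouse floor: crate K1]
2. Porter goes back to the loading dock alone.  [the loading dock: crate K4, crate K5, crate K6, crate M2, crate R5 | the warehouse floor: crate K1]
3. Porter goes to the warehouse floor with crate K5.  [the loading dock: crate K4, crate K6, crate M2, crate R5 | the warehouse floor: crate K1, crate K5]
4. Porter goes back to the loading dock with crate K1.  [the loading dock: crate K1, crate K4, crate K6, crate M2, crate R5 | the warehouse floor: crate K5]
5. Porter goes to the warehouse floor with crate K4.  [the loading dock: crate K1, crate K6, crate M2, crate R5 | the warehouse floor: crate K4, crate K5]
6. Porter goes back to the loading dock alone.  [the loading dock: crate K1, crate K6, crate M2, crate R5 | the warehouse floor: crate K4, crate K5]
7. Porter goes to the warehouse floor with crate R5.  [the loading dock: crate K1, crate K6, crate M2 | the warehouse floor: crate K4, crate K5, crate R5]
8. Porter goes back to the loading dock alone.  [the loading dock: crate K1, crate K6, crate M2 | the warehouse floor: crate K4, crate K5, crate R5]
9. Porter goes to the warehouse floor with crate M2.  [the loading dock: crate K1, crate K6 | the warehouse floor: crate K4, crate K5, crate M2, crate R5]
10. Porter goes back to the loading dock alone.  [the loading dock: crate K1, crate K6 | the warehouse floor: crate K4, crate K5, crate M2, crate R5]
11. Porter goes to the warehouse floor with crate K6.  [the loading dock: crate K1 | the warehouse floor: crate K4, crate K5, crate K6, crate M2, crate R5]
12. Porter goes back to the loading dock alone.  [the loading dock: crate K1 | the warehouse floor: crate K4, crate K5, crate K6, crate M2, crate R5]
13. Porter goes to the warehouse floor with crate K1.  [the loading dock: — | the warehouse floor: crate K1, crate K4, crate K5, crate K6, crate M2, crate R5]

13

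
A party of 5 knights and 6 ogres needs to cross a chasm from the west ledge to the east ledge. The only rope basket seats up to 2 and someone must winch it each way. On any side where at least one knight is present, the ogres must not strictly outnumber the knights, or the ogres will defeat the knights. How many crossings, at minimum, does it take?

impossible

The ogres already outnumber the knights at the west ledge before anyone moves, so the starting position itself is disallowed.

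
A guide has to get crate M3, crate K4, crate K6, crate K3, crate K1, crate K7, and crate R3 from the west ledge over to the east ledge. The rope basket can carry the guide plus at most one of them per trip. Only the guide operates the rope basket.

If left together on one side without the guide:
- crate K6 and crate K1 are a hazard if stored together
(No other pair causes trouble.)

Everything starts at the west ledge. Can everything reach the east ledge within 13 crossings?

Yes

Yes — this plan uses 13 crossings (≤ 13):
1. Guide goes to the east ledge with crate K6.  [the west ledge: crate K1, crate K3, crate K4, crate K7, crate M3, crate R3 | the east ledge: crate K6]
2. Guide goes back to the west ledge alone.  [the west ledge: crate K1, crate K3, crate K4, crate K7, crate M3, crate R3 | the east ledge: crate K6]
3. Guide goes to the east ledge with crate M3.  [the west ledge: crate K1, crate K3, crate K4, crate K7, crate R3 | the east ledge: crate K6, crate M3]
4. Guide goes back to the west ledge alone.  [the west ledge: crate K1, crate K3, crate K4, crate K7, crate R3 | the east ledge: crate K6, crate M3]
5. Guide goes to the east ledge with crate K4.  [the west ledge: crate K1, crate K3, crate K7, crate R3 | the east ledge: crate K4, crate K6, crate M3]
6. Guide goes back to the west ledge alone.  [the west ledge: crate K1, crate K3, crate K7, crate R3 | the east ledge: crate K4, crate K6, crate M3]
7. Guide goes to the east ledge with crate K3.  [the west ledge: crate K1, crate K7, crate R3 | the east ledge: crate K3, crate K4, crate K6, crate M3]
8. Guide goes back to the west ledge alone.  [the west ledge: crate K1, crate K7, crate R3 | the east ledge: crate K3, crate K4, crate K6, crate M3]
9. Guide goes to the east ledge with crate K7.  [the west ledge: crate K1, crate R3 | the east ledge: crate K3, crate K4, crate K6, crate K7, crate M3]
10. Guide goes back to the west ledge alone.  [the west ledge: crate K1, crate R3 | the east ledge: crate K3, crate K4, crate K6, crate K7, crate M3]
11. Guide goes to the east ledge with crate R3.  [the west ledge: crate K1 | the east ledge: crate K3, crate K4, crate K6, crate K7, crate M3, crate R3]
12. Guide goes back to the west ledge alone.  [the west ledge: crate K1 | the east ledge: crate K3, crate K4, crate K6, crate K7, crate M3, crate R3]
13. Guide goes to the east ledge with crate K1.  [the west ledge: — | the east ledge: crate K1, crate K3, crate K4, crate K6, crate K7, crate M3, crate R3]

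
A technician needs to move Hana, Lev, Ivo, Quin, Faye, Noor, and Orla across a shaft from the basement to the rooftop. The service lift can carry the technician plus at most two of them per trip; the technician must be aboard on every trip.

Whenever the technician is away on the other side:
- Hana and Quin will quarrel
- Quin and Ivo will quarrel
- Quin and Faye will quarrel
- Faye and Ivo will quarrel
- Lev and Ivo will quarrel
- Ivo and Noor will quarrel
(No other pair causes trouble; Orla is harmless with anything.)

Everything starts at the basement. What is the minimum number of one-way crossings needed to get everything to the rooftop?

11

Counting alone: the technician can take at most 2 across per trip to the rooftop, so moving all 7 needs at least 4 loaded trips out, with a return between consecutive ones — at least 7 crossings.
The safety rule pushes this higher. Following every safe sequence of crossings, the most of the 7 that can be at the rooftop as the service lift arrives there on crossings 7, 9 is 5, 6 respectively — never all 7.
So no plan with fewer than 11 crossings exists, and this one achieves 11:
1. Technician goes to the rooftop with Ivo and Quin.  [the basement: Faye, Hana, Lev, Noor, Orla | the rooftop: Ivo, Quin]
2. Technician goes back to the basement with Ivo.  [the basement: Faye, Hana, Ivo, Lev, Noor, Orla | the rooftop: Quin]
3. Technician goes to the rooftop with Hana and Ivo.  [the basement: Faye, Lev, Noor, Orla | the rooftop: Hana, Ivo, Quin]
4. Technician goes back to the basement with Quin.  [the basement: Faye, Lev, Noor, Orla, Quin | the rooftop: Hana, Ivo]
5. Technician goes to the rooftop with Faye and Lev.  [the basement: Noor, Orla, Quin | the rooftop: Faye, Hana, Ivo, Lev]
6. Technician goes back to the basement with Ivo.  [the basement: Ivo, Noor, Orla, Quin | the rooftop: Faye, Hana, Lev]
7. Technician goes to the rooftop with Ivo and Noor.  [the basement: Orla, Quin | the rooftop: Faye, Hana, Ivo, Lev, Noor]
8. Technician goes back to the basement with Ivo.  [the basement: Ivo, Orla, Quin | the rooftop: Faye, Hana, Lev, Noor]
9. Technician goes to the rooftop with Ivo and Orla.  [the basement: Quin | the rooftop: Faye, Hana, Ivo, Lev, Noor, Orla]
10. Technician goes back to the basement with Ivo.  [the basement: Ivo, Quin | the rooftop: Faye, Hana, Lev, Noor, Orla]
11. Technician goes to the rooftop with Ivo and Quin.  [the basement: — | the rooftop: Faye, Hana, Ivo, Lev, Noor, Orla, Quin]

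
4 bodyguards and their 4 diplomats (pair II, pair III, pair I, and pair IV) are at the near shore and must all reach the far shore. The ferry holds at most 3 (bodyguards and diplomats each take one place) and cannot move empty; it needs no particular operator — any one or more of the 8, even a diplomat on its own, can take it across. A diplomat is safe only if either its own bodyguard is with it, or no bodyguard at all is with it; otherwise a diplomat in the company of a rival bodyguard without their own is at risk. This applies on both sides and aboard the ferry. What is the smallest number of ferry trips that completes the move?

Counting alone: each trip to the far shore takes at most 3 across and each return brings at least 1 back, so after t trips out (and t−1 returns) at most 3t − (t−1) of the 8 are across; that first reaches 8 at t = 4, so at least 7 crossings are needed.
The safety rule pushes this higher. Following every safe sequence of crossings, the most of the 8 that can be at the far shore as the ferry arrives there on crossing 7 is 7 — never all 8.
So no plan with fewer than 9 crossings exists, and this one achieves 9:
1. bodyguard II and diplomat II cross → the far shore.
2. bodyguard II crosses ← the near shore.
3. bodyguard II, bodyguard III, and diplomat III cross → the far shore.
4. bodyguard II and diplomat II cross ← the near shore.
5. bodyguard I, bodyguard II, and bodyguard IV cross → the far shore.
6. diplomat III crosses ← the near shore.
7. diplomat II and diplomat III cross → the far shore.
8. diplomat II crosses ← the near shore.
9. diplomat I, diplomat II, and diplomat IV cross → the far shore.

9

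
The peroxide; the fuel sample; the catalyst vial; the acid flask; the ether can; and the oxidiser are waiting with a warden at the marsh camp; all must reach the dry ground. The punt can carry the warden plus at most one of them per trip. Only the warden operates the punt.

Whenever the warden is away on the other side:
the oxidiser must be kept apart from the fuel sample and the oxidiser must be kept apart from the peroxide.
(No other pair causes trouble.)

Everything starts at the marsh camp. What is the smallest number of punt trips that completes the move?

13

Counting alone: the warden can take at most 1 across per trip to the dry ground, so moving all 6 needs at least 6 loaded trips out, with a return between consecutive ones — at least 11 crossings.
The safety rule pushes this higher. Following every safe sequence of crossings, the most of the 6 that can be at the dry ground as the punt arrives there on crossing 11 is 5 — never all 6.
So no plan with fewer than 13 crossings exists, and this one achieves 13:
1. Warden goes to the dry ground with the oxidiser.
2. Warden goes back to the marsh camp alone.
3. Warden goes to the dry ground with the peroxide.
4. Warden goes back to the marsh camp with the oxidiser.
5. Warden goes to the dry ground with the fuel sample.
6. Warden goes back to the marsh camp alone.
7. Warden goes to the dry ground with the catalyst vial.
8. Warden goes back to the marsh camp alone.
9. Warden goes to the dry ground with the acid flask.
10. Warden goes back to the marsh camp alone.
11. Warden goes to the dry ground with the ether can.
12. Warden goes back to the marsh camp alone.
13. Warden goes to the dry ground with the oxidiser.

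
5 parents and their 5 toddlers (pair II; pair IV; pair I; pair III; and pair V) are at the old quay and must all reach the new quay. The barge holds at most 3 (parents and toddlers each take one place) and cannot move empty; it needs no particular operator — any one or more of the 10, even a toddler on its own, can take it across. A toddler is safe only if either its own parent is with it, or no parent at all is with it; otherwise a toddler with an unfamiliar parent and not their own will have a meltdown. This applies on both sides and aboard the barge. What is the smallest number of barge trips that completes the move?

Counting alone: each trip to the new quay takes at most 3 across and each return brings at least 1 back, so after t trips out (and t−1 returns) at most 3t − (t−1) of the 10 are across; that first reaches 10 at t = 5, so at least 9 crossings are needed.
The safety rule pushes this higher. Following every safe sequence of crossings, the most of the 10 that can be at the new quay as the barge arrives there on crossing 9 is 9 — never all 10.
So no plan with fewer than 11 crossings exists, and this one achieves 11:
1. parent II and toddler II cross → the new quay.
2. parent II crosses ← the old quay.
3. toddler I, toddler III, and toddler IV cross → the new quay.
4. toddler II crosses ← the old quay.
5. parent I, parent III, and parent IV cross → the new quay.
6. parent IV and toddler IV cross ← the old quay.
7. parent II, parent IV, and parent V cross → the new quay.
8. toddler I crosses ← the old quay.
9. toddler II and toddler IV cross → the new quay.
10. toddler II crosses ← the old quay.
11. toddler I, toddler II, and toddler V cross → the new quay.

11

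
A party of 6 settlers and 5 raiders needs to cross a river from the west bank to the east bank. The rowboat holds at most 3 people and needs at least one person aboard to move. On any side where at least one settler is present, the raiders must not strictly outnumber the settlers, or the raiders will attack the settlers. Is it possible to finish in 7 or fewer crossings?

No

Counting alone: each trip to the east bank takes at most 3 across and each return brings at least 1 back, so after t trips out (and t−1 returns) at most 3t − (t−1) of the 11 are across; that first reaches 11 at t = 5, so at least 9 crossings are needed.
Since 7 < 9, 7 crossings cannot be enough. (The shortest complete plan in fact takes 9:)
1. 3 raiders → the east bank.  (the west bank: 6S 2R; the east bank: 0S 3R)
2. 1 raider ← the west bank.  (the west bank: 6S 3R; the east bank: 0S 2R)
3. 3 settlers → the east bank.  (the west bank: 3S 3R; the east bank: 3S 2R)
4. 1 settler ← the west bank.  (the west bank: 4S 3R; the east bank: 2S 2R)
5. 2 settlers and 1 raider → the east bank.  (the west bank: 2S 2R; the east bank: 4S 3R)
6. 1 settler ← the west bank.  (the west bank: 3S 2R; the east bank: 3S 3R)
7. 2 settlers and 1 raider → the east bank.  (the west bank: 1S 1R; the east bank: 5S 4R)
8. 1 settler ← the west bank.  (the west bank: 2S 1R; the east bank: 4S 4R)
9. 2 settlers and 1 raider → the east bank.  (the west bank: 0S 0R; the east bank: 6S 5R)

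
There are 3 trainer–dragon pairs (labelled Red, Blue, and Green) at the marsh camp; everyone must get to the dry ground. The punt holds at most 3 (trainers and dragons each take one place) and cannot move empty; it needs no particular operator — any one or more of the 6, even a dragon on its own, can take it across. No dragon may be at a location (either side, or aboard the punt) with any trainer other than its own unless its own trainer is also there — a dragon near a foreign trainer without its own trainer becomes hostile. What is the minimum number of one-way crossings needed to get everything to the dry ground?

Counting alone: each trip to the dry ground takes at most 3 across and each return brings at least 1 back, so after t trips out (and t−1 returns) at most 3t − (t−1) of the 6 are across; that first reaches 6 at t = 3, so at least 5 crossings are needed.
The plan below uses exactly 5 crossings, so it is optimal:
1. dragon Red and trainer Red cross → the dry ground.
2. trainer Red crosses ← the marsh camp.
3. trainer Blue, trainer Green, and trainer Red cross → the dry ground.
4. dragon Red crosses ← the marsh camp.
5. dragon Blue, dragon Green, and dragon Red cross → the dry ground.

5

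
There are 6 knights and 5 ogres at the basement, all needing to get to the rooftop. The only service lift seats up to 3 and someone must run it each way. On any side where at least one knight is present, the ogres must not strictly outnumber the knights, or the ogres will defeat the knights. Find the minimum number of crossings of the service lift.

Counting alone: each trip to the rooftop takes at most 3 across and each return brings at least 1 back, so after t trips out (and t−1 returns) at most 3t − (t−1) of the 11 are across; that first reaches 11 at t = 5, so at least 9 crossings are needed.
The plan below uses exactly 9 crossings, so it is optimal:
1. 3 ogres → the rooftop.  (the basement: 6K 2O; the rooftop: 0K 3O)
2. 1 ogre ← the basement.  (the basement: 6K 3O; the rooftop: 0K 2O)
3. 3 knights → the rooftop.  (the basement: 3K 3O; the rooftop: 3K 2O)
4. 1 knight ← the basement.  (the basement: 4K 3O; the rooftop: 2K 2O)
5. 2 knights and 1 ogre → the rooftop.  (the basement: 2K 2O; the rooftop: 4K 3O)
6. 1 knight ← the basement.  (the basement: 3K 2O; the rooftop: 3K 3O)
7. 2 knights and 1 ogre → the rooftop.  (the basement: 1K 1O; the rooftop: 5K 4O)
8. 1 knight ← the basement.  (the basement: 2K 1O; the rooftop: 4K 4O)
9. 2 knights and 1 ogre → the rooftop.  (the basement: 0K 0O; the rooftop: 6K 5O)

9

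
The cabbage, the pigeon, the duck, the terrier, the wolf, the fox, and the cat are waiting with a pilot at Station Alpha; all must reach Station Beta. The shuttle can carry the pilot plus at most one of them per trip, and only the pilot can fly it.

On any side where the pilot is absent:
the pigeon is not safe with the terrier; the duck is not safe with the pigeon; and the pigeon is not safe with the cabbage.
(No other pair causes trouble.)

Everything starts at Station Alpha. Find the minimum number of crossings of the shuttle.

impossible

Following every safe sequence of crossings from the start, the most of the 7 that can be at Station Beta as the shuttle arrives there on crossings 1, 3, 5, 7, 9 is 1, 2, 3, 4, 5 respectively; the best ever achieved is 5 of 7.
From crossing 11 on, no configuration arises that was not already reachable earlier: only 72 distinct safe configurations (who is on which side, and where the shuttle is) can ever be reached, none of them has everyone across, and every continuation just revisits them. So no valid plan exists.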